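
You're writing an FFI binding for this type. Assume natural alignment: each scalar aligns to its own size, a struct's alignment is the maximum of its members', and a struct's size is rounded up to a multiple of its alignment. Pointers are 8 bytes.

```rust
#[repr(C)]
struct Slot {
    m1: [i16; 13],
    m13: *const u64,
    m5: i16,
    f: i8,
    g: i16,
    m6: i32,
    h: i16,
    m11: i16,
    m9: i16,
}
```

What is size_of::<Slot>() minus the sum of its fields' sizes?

@0: m1 [26B, align 2] → 26
+6 pad (align 8)
@32: m13 [8B, align 8] → 40
@40: m5 [2B, align 2] → 42
@42: f [1B, align 1] → 43
+1 pad (align 2)
@44: g [2B, align 2] → 46
+2 pad (align 4)
@48: m6 [4B, align 4] → 52
@52: h [2B, align 2] → 54
@54: m11 [2B, align 2] → 56
@56: m9 [2B, align 2] → 58
+6 tail pad (align 8)
size 64, align 8
data bytes 49, size 64 → padding 15

15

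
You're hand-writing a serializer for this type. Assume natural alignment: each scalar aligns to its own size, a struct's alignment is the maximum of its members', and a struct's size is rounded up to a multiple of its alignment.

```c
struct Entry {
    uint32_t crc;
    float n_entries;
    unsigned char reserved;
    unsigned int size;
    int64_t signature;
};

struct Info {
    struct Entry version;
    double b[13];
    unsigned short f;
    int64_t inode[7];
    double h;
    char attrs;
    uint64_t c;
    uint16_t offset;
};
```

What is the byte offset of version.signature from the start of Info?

16

Entry: crc at 0 (size 4, align 4) → ends 4; n_entries at 4 (size 4, align 4) → ends 8; reserved at 8 (size 1, align 1) → ends 9; pad 3 to align 4 for size; size at 12 (size 4, align 4) → ends 16; signature at 16 (size 8, align 8) → ends 24; total 24 bytes, alignment 8
version at 0 (size 24, align 8) → ends 24
within Entry: signature at 16
0 + 16 = 16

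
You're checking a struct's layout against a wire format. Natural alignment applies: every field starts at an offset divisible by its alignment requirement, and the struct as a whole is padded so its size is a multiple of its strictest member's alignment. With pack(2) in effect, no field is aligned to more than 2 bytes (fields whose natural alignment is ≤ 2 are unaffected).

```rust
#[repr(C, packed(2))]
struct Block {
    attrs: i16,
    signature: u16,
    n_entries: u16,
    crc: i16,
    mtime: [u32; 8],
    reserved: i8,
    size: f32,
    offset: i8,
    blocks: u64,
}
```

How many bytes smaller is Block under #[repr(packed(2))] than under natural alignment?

natural layout:
  0..2  attrs  (2B, 2-aligned)
  2..4  signature  (2B, 2-aligned)
  4..6  n_entries  (2B, 2-aligned)
  6..8  crc  (2B, 2-aligned)
  8..40  mtime  (32B, 4-aligned)
  40..41  reserved  (1B, 1-aligned)
  41..44  -- padding (3B)
  44..48  size  (4B, 4-aligned)
  48..49  offset  (1B, 1-aligned)
  49..56  -- padding (7B)
  56..64  blocks  (8B, 8-aligned)
  sizeof = 64, alignof = 8
packed(2) layout:
  0..2  attrs  (2B, 2-aligned)
  2..4  signature  (2B, 2-aligned)
  4..6  n_entries  (2B, 2-aligned)
  6..8  crc  (2B, 2-aligned)
  8..40  mtime  (32B, 2-aligned)
  40..41  reserved  (1B, 1-aligned)
  41..42  -- padding (1B)
  42..46  size  (4B, 2-aligned)
  46..47  offset  (1B, 1-aligned)
  47..48  -- padding (1B)
  48..56  blocks  (8B, 2-aligned)
  sizeof = 56, alignof = 2
64 − 56 = 8

8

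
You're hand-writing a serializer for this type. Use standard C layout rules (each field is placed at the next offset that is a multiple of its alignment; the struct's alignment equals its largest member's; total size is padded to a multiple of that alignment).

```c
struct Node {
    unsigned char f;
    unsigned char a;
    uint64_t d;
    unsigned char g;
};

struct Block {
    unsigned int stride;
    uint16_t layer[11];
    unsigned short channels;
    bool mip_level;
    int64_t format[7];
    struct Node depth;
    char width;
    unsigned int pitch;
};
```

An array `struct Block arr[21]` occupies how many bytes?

Node: @0: f [1B, align 1] → 1; @1: a [1B, align 1] → 2; +6 pad (align 8); @8: d [8B, align 8] → 16; @16: g [1B, align 1] → 17; +7 tail pad (align 8); size 24, align 8
@0: stride [4B, align 4] → 4
@4: layer [22B, align 2] → 26
@26: channels [2B, align 2] → 28
@28: mip_level [1B, align 1] → 29
+3 pad (align 8)
@32: format [56B, align 8] → 88
@88: depth [24B, align 8] → 112
@112: width [1B, align 1] → 113
+3 pad (align 4)
@116: pitch [4B, align 4] → 120
size 120, align 8
array of 21: 21 × 120 = 2520

2520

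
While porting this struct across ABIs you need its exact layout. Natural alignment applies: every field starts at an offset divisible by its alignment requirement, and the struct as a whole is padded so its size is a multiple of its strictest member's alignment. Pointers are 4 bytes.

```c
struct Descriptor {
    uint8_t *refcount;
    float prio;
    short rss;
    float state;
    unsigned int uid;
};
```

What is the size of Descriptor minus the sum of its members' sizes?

@0: refcount [4B, align 4] → 4
@4: prio [4B, align 4] → 8
@8: rss [2B, align 2] → 10
+2 pad (align 4)
@12: state [4B, align 4] → 16
@16: uid [4B, align 4] → 20
size 20, align 4
data bytes 18, size 20 → padding 2

2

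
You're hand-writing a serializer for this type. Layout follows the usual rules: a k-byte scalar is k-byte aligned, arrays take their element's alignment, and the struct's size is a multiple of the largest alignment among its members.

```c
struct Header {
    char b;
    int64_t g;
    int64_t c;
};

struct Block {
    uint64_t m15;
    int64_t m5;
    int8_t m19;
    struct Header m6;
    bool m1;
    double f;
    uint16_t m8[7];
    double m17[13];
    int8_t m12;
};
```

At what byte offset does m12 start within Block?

184

Header: 0..1  b  (1B, 1-aligned); 1..8  -- padding (7B); 8..16  g  (8B, 8-aligned); 16..24  c  (8B, 8-aligned); sizeof = 24, alignof = 8
0..8  m15  (8B, 8-aligned)
8..16  m5  (8B, 8-aligned)
16..17  m19  (1B, 1-aligned)
17..24  -- padding (7B)
24..48  m6  (24B, 8-aligned)
48..49  m1  (1B, 1-aligned)
49..56  -- padding (7B)
56..64  f  (8B, 8-aligned)
64..78  m8  (14B, 2-aligned)
78..80  -- padding (2B)
80..184  m17  (104B, 8-aligned)
184..185  m12  (1B, 1-aligned)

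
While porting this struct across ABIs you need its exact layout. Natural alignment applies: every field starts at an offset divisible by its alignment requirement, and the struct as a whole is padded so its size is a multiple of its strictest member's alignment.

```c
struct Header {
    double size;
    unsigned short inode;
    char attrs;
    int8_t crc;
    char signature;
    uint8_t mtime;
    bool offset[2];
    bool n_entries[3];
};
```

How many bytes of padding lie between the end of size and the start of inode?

0

@0: size [8B, align 8] → 8
@8: inode [2B, align 2] → 10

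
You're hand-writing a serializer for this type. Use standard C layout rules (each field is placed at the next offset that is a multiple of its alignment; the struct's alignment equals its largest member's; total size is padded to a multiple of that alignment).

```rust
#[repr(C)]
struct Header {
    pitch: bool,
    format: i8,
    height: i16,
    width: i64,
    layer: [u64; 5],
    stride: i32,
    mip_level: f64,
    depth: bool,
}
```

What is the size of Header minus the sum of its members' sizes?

15

0..1  pitch  (1B, 1-aligned)
1..2  format  (1B, 1-aligned)
2..4  height  (2B, 2-aligned)
4..8  -- padding (4B)
8..16  width  (8B, 8-aligned)
16..56  layer  (40B, 8-aligned)
56..60  stride  (4B, 4-aligned)
60..64  -- padding (4B)
64..72  mip_level  (8B, 8-aligned)
72..73  depth  (1B, 1-aligned)
73..80  -- tail padding (7B)
sizeof = 80, alignof = 8
data bytes 65, size 80 → padding 15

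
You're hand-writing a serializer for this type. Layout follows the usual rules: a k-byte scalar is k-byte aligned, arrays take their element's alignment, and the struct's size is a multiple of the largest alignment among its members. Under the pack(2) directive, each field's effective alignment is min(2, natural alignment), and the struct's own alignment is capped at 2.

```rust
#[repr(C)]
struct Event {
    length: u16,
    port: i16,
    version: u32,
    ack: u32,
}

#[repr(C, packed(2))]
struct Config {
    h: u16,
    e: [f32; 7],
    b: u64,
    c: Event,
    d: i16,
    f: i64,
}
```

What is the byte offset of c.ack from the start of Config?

46

Event: length at 0 (size 2, align 2) → ends 2; port at 2 (size 2, align 2) → ends 4; version at 4 (size 4, align 4) → ends 8; ack at 8 (size 4, align 4) → ends 12; total 12 bytes, alignment 4
h at 0 (size 2, align 2) → ends 2
e at 2 (size 28, align 2) → ends 30
b at 30 (size 8, align 2) → ends 38
c at 38 (size 12, align 2) → ends 50
within Event: ack at 8
38 + 8 = 46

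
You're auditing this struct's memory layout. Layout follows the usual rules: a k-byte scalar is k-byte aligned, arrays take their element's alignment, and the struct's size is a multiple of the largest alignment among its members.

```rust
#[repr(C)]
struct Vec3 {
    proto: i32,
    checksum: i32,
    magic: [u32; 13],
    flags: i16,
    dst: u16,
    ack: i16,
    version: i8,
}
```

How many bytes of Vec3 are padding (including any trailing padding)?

1

@0: proto [4B, align 4] → 4
@4: checksum [4B, align 4] → 8
@8: magic [52B, align 4] → 60
@60: flags [2B, align 2] → 62
@62: dst [2B, align 2] → 64
@64: ack [2B, align 2] → 66
@66: version [1B, align 1] → 67
+1 tail pad (align 4)
size 68, align 4
data bytes 67, size 68 → padding 1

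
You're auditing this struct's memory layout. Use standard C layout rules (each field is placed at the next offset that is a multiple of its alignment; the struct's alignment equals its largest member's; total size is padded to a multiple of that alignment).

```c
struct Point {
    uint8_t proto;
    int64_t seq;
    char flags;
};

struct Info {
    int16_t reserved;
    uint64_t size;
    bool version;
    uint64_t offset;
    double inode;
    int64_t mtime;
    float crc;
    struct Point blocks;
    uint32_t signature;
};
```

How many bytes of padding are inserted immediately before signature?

0

Point: @0: proto [1B, align 1] → 1; +7 pad (align 8); @8: seq [8B, align 8] → 16; @16: flags [1B, align 1] → 17; +7 tail pad (align 8); size 24, align 8
@0: reserved [2B, align 2] → 2
+6 pad (align 8)
@8: size [8B, align 8] → 16
@16: version [1B, align 1] → 17
+7 pad (align 8)
@24: offset [8B, align 8] → 32
@32: inode [8B, align 8] → 40
@40: mtime [8B, align 8] → 48
@48: crc [4B, align 4] → 52
+4 pad (align 8)
@56: blocks [24B, align 8] → 80
@80: signature [4B, align 4] → 84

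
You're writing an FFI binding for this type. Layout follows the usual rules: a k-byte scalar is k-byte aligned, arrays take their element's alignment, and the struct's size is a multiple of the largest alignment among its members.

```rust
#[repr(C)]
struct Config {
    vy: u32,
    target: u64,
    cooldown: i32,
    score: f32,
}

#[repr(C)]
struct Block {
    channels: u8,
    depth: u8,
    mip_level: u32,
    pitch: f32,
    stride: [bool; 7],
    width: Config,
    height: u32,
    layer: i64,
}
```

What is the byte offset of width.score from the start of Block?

Config: vy at 0 (size 4, align 4) → ends 4; pad 4 to align 8 for target; target at 8 (size 8, align 8) → ends 16; cooldown at 16 (size 4, align 4) → ends 20; score at 20 (size 4, align 4) → ends 24; total 24 bytes, alignment 8
channels at 0 (size 1, align 1) → ends 1
depth at 1 (size 1, align 1) → ends 2
pad 2 to align 4 for mip_level
mip_level at 4 (size 4, align 4) → ends 8
pitch at 8 (size 4, align 4) → ends 12
stride at 12 (size 7, align 1) → ends 19
pad 5 to align 8 for width
width at 24 (size 24, align 8) → ends 48
within Config: score at 20
24 + 20 = 44

44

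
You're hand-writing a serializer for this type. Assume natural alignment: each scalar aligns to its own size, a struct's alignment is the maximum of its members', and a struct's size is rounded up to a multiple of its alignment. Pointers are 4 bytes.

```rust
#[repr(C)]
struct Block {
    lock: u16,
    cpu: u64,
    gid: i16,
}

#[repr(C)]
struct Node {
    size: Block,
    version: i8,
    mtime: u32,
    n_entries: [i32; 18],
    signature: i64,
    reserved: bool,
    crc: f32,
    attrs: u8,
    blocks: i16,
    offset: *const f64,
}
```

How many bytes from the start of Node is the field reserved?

Block: @0: lock [2B, align 2] → 2; +6 pad (align 8); @8: cpu [8B, align 8] → 16; @16: gid [2B, align 2] → 18; +6 tail pad (align 8); size 24, align 8
@0: size [24B, align 8] → 24
@24: version [1B, align 1] → 25
+3 pad (align 4)
@28: mtime [4B, align 4] → 32
@32: n_entries [72B, align 4] → 104
@104: signature [8B, align 8] → 112
@112: reserved [1B, align 1] → 113

112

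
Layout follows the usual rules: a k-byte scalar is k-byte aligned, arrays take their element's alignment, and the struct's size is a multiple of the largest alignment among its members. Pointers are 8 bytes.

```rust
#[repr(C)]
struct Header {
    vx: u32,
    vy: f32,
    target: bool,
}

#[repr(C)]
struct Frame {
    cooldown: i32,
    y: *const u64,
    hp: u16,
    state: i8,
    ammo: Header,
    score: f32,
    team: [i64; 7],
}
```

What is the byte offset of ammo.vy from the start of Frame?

24

Header: @0: vx [4B, align 4] → 4; @4: vy [4B, align 4] → 8; @8: target [1B, align 1] → 9; +3 tail pad (align 4); size 12, align 4
@0: cooldown [4B, align 4] → 4
+4 pad (align 8)
@8: y [8B, align 8] → 16
@16: hp [2B, align 2] → 18
@18: state [1B, align 1] → 19
+1 pad (align 4)
@20: ammo [12B, align 4] → 32
within Header: vy at 4
20 + 4 = 24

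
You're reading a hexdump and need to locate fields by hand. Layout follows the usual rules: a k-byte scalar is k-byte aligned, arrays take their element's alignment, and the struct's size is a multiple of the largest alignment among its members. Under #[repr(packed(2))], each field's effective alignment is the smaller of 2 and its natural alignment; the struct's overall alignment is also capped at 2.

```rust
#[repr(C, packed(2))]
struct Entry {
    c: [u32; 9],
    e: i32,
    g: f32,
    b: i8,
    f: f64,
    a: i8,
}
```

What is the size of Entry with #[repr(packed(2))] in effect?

@0: c [36B, align 2] → 36
@36: e [4B, align 2] → 40
@40: g [4B, align 2] → 44
@44: b [1B, align 1] → 45
+1 pad (align 2)
@46: f [8B, align 2] → 54
@54: a [1B, align 1] → 55
+1 tail pad (align 2)
size 56, align 2

56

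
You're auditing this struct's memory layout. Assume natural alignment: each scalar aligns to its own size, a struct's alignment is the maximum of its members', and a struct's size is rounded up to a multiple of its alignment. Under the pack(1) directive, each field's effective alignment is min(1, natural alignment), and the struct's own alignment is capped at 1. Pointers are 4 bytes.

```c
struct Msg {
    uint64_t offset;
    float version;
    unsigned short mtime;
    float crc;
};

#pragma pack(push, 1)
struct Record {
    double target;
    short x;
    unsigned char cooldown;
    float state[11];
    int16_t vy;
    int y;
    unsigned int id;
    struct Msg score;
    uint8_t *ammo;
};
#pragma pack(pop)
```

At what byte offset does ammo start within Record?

Msg: offset at 0 (size 8, align 8) → ends 8; version at 8 (size 4, align 4) → ends 12; mtime at 12 (size 2, align 2) → ends 14; pad 2 to align 4 for crc; crc at 16 (size 4, align 4) → ends 20; tail pad 4 to reach multiple of 8; total 24 bytes, alignment 8
target at 0 (size 8, align 1) → ends 8
x at 8 (size 2, align 1) → ends 10
cooldown at 10 (size 1, align 1) → ends 11
state at 11 (size 44, align 1) → ends 55
vy at 55 (size 2, align 1) → ends 57
y at 57 (size 4, align 1) → ends 61
id at 61 (size 4, align 1) → ends 65
score at 65 (size 24, align 1) → ends 89
ammo at 89 (size 4, align 1) → ends 93

89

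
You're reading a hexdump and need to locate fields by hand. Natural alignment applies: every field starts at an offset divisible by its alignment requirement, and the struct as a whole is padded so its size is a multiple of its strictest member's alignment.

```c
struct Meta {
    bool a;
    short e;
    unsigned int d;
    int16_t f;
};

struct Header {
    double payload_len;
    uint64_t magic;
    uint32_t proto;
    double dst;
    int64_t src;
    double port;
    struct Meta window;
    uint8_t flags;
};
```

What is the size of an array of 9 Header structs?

576

Meta: a at 0 (size 1, align 1) → ends 1; pad 1 to align 2 for e; e at 2 (size 2, align 2) → ends 4; d at 4 (size 4, align 4) → ends 8; f at 8 (size 2, align 2) → ends 10; tail pad 2 to reach multiple of 4; total 12 bytes, alignment 4
payload_len at 0 (size 8, align 8) → ends 8
magic at 8 (size 8, align 8) → ends 16
proto at 16 (size 4, align 4) → ends 20
pad 4 to align 8 for dst
dst at 24 (size 8, align 8) → ends 32
src at 32 (size 8, align 8) → ends 40
port at 40 (size 8, align 8) → ends 48
window at 48 (size 12, align 4) → ends 60
flags at 60 (size 1, align 1) → ends 61
tail pad 3 to reach multiple of 8
total 64 bytes, alignment 8
array of 9: 9 × 64 = 576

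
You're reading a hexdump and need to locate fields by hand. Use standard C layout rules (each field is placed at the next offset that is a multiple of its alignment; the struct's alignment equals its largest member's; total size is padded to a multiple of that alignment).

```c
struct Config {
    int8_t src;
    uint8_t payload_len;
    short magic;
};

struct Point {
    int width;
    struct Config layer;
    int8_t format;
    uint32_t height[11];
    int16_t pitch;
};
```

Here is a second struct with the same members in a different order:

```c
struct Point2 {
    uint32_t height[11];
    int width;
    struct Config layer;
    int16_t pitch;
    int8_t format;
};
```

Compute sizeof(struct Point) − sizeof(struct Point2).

4

Config: 0..1  src  (1B, 1-aligned); 1..2  payload_len  (1B, 1-aligned); 2..4  magic  (2B, 2-aligned); sizeof = 4, alignof = 2
0..4  width  (4B, 4-aligned)
4..8  layer  (4B, 2-aligned)
8..9  format  (1B, 1-aligned)
9..12  -- padding (3B)
12..56  height  (44B, 4-aligned)
56..58  pitch  (2B, 2-aligned)
58..60  -- tail padding (2B)
sizeof = 60, alignof = 4
— Point2 —
0..44  height  (44B, 4-aligned)
44..48  width  (4B, 4-aligned)
48..52  layer  (4B, 2-aligned)
52..54  pitch  (2B, 2-aligned)
54..55  format  (1B, 1-aligned)
55..56  -- tail padding (1B)
sizeof = 56, alignof = 4
60 − 56 = 4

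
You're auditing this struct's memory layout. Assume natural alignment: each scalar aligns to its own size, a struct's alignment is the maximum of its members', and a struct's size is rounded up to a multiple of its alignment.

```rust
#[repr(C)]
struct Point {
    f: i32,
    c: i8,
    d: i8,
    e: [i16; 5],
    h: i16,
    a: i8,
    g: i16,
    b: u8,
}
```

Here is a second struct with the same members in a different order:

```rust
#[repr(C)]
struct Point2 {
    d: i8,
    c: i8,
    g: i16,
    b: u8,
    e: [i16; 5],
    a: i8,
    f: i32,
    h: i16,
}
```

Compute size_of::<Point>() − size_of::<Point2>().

0..4  f  (4B, 4-aligned)
4..5  c  (1B, 1-aligned)
5..6  d  (1B, 1-aligned)
6..16  e  (10B, 2-aligned)
16..18  h  (2B, 2-aligned)
18..19  a  (1B, 1-aligned)
19..20  -- padding (1B)
20..22  g  (2B, 2-aligned)
22..23  b  (1B, 1-aligned)
23..24  -- tail padding (1B)
sizeof = 24, alignof = 4
— Point2 —
0..1  d  (1B, 1-aligned)
1..2  c  (1B, 1-aligned)
2..4  g  (2B, 2-aligned)
4..5  b  (1B, 1-aligned)
5..6  -- padding (1B)
6..16  e  (10B, 2-aligned)
16..17  a  (1B, 1-aligned)
17..20  -- padding (3B)
20..24  f  (4B, 4-aligned)
24..26  h  (2B, 2-aligned)
26..28  -- tail padding (2B)
sizeof = 28, alignof = 4
24 − 28 = -4

-4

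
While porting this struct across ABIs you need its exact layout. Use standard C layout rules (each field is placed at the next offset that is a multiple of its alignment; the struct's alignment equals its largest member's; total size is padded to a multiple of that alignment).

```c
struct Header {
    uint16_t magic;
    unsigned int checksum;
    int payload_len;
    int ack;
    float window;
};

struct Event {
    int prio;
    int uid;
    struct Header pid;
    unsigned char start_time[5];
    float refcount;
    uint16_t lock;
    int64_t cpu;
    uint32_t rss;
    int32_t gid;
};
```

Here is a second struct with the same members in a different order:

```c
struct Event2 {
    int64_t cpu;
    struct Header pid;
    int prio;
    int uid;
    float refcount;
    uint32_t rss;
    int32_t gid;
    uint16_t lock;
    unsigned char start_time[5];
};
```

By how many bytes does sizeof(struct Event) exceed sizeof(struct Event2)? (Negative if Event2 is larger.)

8

Header: magic at 0 (size 2, align 2) → ends 2; pad 2 to align 4 for checksum; checksum at 4 (size 4, align 4) → ends 8; payload_len at 8 (size 4, align 4) → ends 12; ack at 12 (size 4, align 4) → ends 16; window at 16 (size 4, align 4) → ends 20; total 20 bytes, alignment 4
prio at 0 (size 4, align 4) → ends 4
uid at 4 (size 4, align 4) → ends 8
pid at 8 (size 20, align 4) → ends 28
start_time at 28 (size 5, align 1) → ends 33
pad 3 to align 4 for refcount
refcount at 36 (size 4, align 4) → ends 40
lock at 40 (size 2, align 2) → ends 42
pad 6 to align 8 for cpu
cpu at 48 (size 8, align 8) → ends 56
rss at 56 (size 4, align 4) → ends 60
gid at 60 (size 4, align 4) → ends 64
total 64 bytes, alignment 8
— Event2 —
cpu at 0 (size 8, align 8) → ends 8
pid at 8 (size 20, align 4) → ends 28
prio at 28 (size 4, align 4) → ends 32
uid at 32 (size 4, align 4) → ends 36
refcount at 36 (size 4, align 4) → ends 40
rss at 40 (size 4, align 4) → ends 44
gid at 44 (size 4, align 4) → ends 48
lock at 48 (size 2, align 2) → ends 50
start_time at 50 (size 5, align 1) → ends 55
tail pad 1 to reach multiple of 8
total 56 bytes, alignment 8
64 − 56 = 8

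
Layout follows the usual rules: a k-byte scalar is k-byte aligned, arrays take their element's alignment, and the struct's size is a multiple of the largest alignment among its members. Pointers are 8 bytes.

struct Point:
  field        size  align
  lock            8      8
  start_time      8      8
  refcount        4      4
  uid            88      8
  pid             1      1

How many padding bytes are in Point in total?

lock at 0 (size 8, align 8) → ends 8
start_time at 8 (size 8, align 8) → ends 16
refcount at 16 (size 4, align 4) → ends 20
pad 4 to align 8 for uid
uid at 24 (size 88, align 8) → ends 112
pid at 112 (size 1, align 1) → ends 113
tail pad 7 to reach multiple of 8
total 120 bytes, alignment 8
data bytes 109, size 120 → padding 11

11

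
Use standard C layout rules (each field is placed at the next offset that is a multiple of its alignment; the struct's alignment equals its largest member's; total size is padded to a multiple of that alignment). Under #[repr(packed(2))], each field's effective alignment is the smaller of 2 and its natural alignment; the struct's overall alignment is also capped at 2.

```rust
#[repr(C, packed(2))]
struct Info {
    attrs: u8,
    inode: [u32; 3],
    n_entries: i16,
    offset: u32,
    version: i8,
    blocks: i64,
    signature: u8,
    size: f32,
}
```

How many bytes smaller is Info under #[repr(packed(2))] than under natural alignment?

12

natural layout:
  attrs at 0 (size 1, align 1) → ends 1
  pad 3 to align 4 for inode
  inode at 4 (size 12, align 4) → ends 16
  n_entries at 16 (size 2, align 2) → ends 18
  pad 2 to align 4 for offset
  offset at 20 (size 4, align 4) → ends 24
  version at 24 (size 1, align 1) → ends 25
  pad 7 to align 8 for blocks
  blocks at 32 (size 8, align 8) → ends 40
  signature at 40 (size 1, align 1) → ends 41
  pad 3 to align 4 for size
  size at 44 (size 4, align 4) → ends 48
  total 48 bytes, alignment 8
packed(2) layout:
  attrs at 0 (size 1, align 1) → ends 1
  pad 1 to align 2 for inode
  inode at 2 (size 12, align 2) → ends 14
  n_entries at 14 (size 2, align 2) → ends 16
  offset at 16 (size 4, align 2) → ends 20
  version at 20 (size 1, align 1) → ends 21
  pad 1 to align 2 for blocks
  blocks at 22 (size 8, align 2) → ends 30
  signature at 30 (size 1, align 1) → ends 31
  pad 1 to align 2 for size
  size at 32 (size 4, align 2) → ends 36
  total 36 bytes, alignment 2
48 − 36 = 12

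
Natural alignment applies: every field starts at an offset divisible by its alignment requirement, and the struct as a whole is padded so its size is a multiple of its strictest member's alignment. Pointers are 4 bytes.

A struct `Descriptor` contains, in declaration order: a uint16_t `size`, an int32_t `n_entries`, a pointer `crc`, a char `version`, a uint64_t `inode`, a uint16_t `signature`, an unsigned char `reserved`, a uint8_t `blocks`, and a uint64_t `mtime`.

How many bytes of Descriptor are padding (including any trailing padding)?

9

@0: size [2B, align 2] → 2
+2 pad (align 4)
@4: n_entries [4B, align 4] → 8
@8: crc [4B, align 4] → 12
@12: version [1B, align 1] → 13
+3 pad (align 8)
@16: inode [8B, align 8] → 24
@24: signature [2B, align 2] → 26
@26: reserved [1B, align 1] → 27
@27: blocks [1B, align 1] → 28
+4 pad (align 8)
@32: mtime [8B, align 8] → 40
size 40, align 8
data bytes 31, size 40 → padding 9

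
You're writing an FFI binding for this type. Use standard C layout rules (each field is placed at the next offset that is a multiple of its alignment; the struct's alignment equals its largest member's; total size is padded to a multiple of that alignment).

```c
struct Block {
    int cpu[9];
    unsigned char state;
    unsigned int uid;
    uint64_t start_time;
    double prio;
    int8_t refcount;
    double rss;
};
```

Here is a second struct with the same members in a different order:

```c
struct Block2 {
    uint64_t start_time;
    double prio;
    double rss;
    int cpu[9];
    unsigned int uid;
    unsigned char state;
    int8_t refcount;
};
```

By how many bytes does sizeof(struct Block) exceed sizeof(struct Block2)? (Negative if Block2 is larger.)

8

@0: cpu [36B, align 4] → 36
@36: state [1B, align 1] → 37
+3 pad (align 4)
@40: uid [4B, align 4] → 44
+4 pad (align 8)
@48: start_time [8B, align 8] → 56
@56: prio [8B, align 8] → 64
@64: refcount [1B, align 1] → 65
+7 pad (align 8)
@72: rss [8B, align 8] → 80
size 80, align 8
— Block2 —
@0: start_time [8B, align 8] → 8
@8: prio [8B, align 8] → 16
@16: rss [8B, align 8] → 24
@24: cpu [36B, align 4] → 60
@60: uid [4B, align 4] → 64
@64: state [1B, align 1] → 65
@65: refcount [1B, align 1] → 66
+6 tail pad (align 8)
size 72, align 8
80 − 72 = 8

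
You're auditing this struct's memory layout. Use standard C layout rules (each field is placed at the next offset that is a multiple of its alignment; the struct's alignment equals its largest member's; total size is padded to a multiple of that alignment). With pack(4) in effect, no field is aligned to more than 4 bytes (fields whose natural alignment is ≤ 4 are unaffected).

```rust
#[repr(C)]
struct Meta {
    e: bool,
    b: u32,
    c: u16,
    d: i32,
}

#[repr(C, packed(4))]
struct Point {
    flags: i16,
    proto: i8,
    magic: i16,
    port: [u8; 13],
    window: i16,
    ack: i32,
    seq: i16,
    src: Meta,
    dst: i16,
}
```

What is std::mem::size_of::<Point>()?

52 bytes

Meta: @0: e [1B, align 1] → 1; +3 pad (align 4); @4: b [4B, align 4] → 8; @8: c [2B, align 2] → 10; +2 pad (align 4); @12: d [4B, align 4] → 16; size 16, align 4
@0: flags [2B, align 2] → 2
@2: proto [1B, align 1] → 3
+1 pad (align 2)
@4: magic [2B, align 2] → 6
@6: port [13B, align 1] → 19
+1 pad (align 2)
@20: window [2B, align 2] → 22
+2 pad (align 4)
@24: ack [4B, align 4] → 28
@28: seq [2B, align 2] → 30
+2 pad (align 4)
@32: src [16B, align 4] → 48
@48: dst [2B, align 2] → 50
+2 tail pad (align 4)
size 52, align 4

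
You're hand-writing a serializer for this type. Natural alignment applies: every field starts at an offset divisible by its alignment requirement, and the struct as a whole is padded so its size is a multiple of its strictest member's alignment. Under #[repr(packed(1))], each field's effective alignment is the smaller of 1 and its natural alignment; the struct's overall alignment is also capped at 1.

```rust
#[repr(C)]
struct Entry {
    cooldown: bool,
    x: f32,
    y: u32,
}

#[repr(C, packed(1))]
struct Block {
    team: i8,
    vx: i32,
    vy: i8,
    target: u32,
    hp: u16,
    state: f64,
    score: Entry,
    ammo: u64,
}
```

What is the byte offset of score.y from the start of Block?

28

Entry: 0..1  cooldown  (1B, 1-aligned); 1..4  -- padding (3B); 4..8  x  (4B, 4-aligned); 8..12  y  (4B, 4-aligned); sizeof = 12, alignof = 4
0..1  team  (1B, 1-aligned)
1..5  vx  (4B, 1-aligned)
5..6  vy  (1B, 1-aligned)
6..10  target  (4B, 1-aligned)
10..12  hp  (2B, 1-aligned)
12..20  state  (8B, 1-aligned)
20..32  score  (12B, 1-aligned)
within Entry: y at 8
20 + 8 = 28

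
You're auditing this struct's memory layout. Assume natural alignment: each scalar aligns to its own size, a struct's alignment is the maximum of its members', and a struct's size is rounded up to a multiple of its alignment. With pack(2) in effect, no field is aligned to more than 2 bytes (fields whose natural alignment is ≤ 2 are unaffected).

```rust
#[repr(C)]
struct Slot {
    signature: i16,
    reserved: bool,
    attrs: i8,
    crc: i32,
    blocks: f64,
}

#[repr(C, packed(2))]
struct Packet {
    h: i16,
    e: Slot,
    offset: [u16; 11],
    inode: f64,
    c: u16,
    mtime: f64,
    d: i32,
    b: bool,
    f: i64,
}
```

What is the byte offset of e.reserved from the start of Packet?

4

Slot: @0: signature [2B, align 2] → 2; @2: reserved [1B, align 1] → 3; @3: attrs [1B, align 1] → 4; @4: crc [4B, align 4] → 8; @8: blocks [8B, align 8] → 16; size 16, align 8
@0: h [2B, align 2] → 2
@2: e [16B, align 2] → 18
within Slot: reserved at 2
2 + 2 = 4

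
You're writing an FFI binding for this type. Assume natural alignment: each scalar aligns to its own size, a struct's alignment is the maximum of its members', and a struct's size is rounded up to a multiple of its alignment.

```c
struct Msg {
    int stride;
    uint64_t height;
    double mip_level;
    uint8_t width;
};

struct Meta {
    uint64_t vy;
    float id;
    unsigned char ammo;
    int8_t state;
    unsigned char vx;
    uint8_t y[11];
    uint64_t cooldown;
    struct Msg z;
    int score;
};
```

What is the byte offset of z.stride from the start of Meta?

Msg: @0: stride [4B, align 4] → 4; +4 pad (align 8); @8: height [8B, align 8] → 16; @16: mip_level [8B, align 8] → 24; @24: width [1B, align 1] → 25; +7 tail pad (align 8); size 32, align 8
@0: vy [8B, align 8] → 8
@8: id [4B, align 4] → 12
@12: ammo [1B, align 1] → 13
@13: state [1B, align 1] → 14
@14: vx [1B, align 1] → 15
@15: y [11B, align 1] → 26
+6 pad (align 8)
@32: cooldown [8B, align 8] → 40
@40: z [32B, align 8] → 72
within Msg: stride at 0
40 + 0 = 40

40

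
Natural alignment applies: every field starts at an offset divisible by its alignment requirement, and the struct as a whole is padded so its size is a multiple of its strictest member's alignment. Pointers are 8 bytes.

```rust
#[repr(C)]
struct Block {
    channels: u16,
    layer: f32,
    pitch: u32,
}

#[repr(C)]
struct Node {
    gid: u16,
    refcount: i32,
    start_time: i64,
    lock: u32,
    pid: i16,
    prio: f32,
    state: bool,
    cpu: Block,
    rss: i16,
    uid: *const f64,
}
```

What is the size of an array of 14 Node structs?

Block: @0: channels [2B, align 2] → 2; +2 pad (align 4); @4: layer [4B, align 4] → 8; @8: pitch [4B, align 4] → 12; size 12, align 4
@0: gid [2B, align 2] → 2
+2 pad (align 4)
@4: refcount [4B, align 4] → 8
@8: start_time [8B, align 8] → 16
@16: lock [4B, align 4] → 20
@20: pid [2B, align 2] → 22
+2 pad (align 4)
@24: prio [4B, align 4] → 28
@28: state [1B, align 1] → 29
+3 pad (align 4)
@32: cpu [12B, align 4] → 44
@44: rss [2B, align 2] → 46
+2 pad (align 8)
@48: uid [8B, align 8] → 56
size 56, align 8
array of 14: 14 × 56 = 784

784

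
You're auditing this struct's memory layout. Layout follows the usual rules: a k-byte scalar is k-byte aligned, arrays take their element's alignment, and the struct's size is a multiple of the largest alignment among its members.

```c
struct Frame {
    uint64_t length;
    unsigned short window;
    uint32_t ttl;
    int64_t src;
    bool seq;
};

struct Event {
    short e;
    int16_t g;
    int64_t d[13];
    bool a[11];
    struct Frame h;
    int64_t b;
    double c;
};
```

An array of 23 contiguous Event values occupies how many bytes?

Frame: 0..8  length  (8B, 8-aligned); 8..10  window  (2B, 2-aligned); 10..12  -- padding (2B); 12..16  ttl  (4B, 4-aligned); 16..24  src  (8B, 8-aligned); 24..25  seq  (1B, 1-aligned); 25..32  -- tail padding (7B); sizeof = 32, alignof = 8
0..2  e  (2B, 2-aligned)
2..4  g  (2B, 2-aligned)
4..8  -- padding (4B)
8..112  d  (104B, 8-aligned)
112..123  a  (11B, 1-aligned)
123..128  -- padding (5B)
128..160  h  (32B, 8-aligned)
160..168  b  (8B, 8-aligned)
168..176  c  (8B, 8-aligned)
sizeof = 176, alignof = 8
array of 23: 23 × 176 = 4048

4048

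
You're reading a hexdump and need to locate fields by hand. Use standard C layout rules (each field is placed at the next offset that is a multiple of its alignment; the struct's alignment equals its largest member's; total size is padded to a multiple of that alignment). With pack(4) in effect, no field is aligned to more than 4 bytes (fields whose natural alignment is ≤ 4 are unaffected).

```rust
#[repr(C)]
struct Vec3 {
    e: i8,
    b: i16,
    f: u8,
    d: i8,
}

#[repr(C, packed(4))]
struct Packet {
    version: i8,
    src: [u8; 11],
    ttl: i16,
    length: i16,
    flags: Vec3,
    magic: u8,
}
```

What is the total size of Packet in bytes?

Vec3: 0..1  e  (1B, 1-aligned); 1..2  -- padding (1B); 2..4  b  (2B, 2-aligned); 4..5  f  (1B, 1-aligned); 5..6  d  (1B, 1-aligned); sizeof = 6, alignof = 2
0..1  version  (1B, 1-aligned)
1..12  src  (11B, 1-aligned)
12..14  ttl  (2B, 2-aligned)
14..16  length  (2B, 2-aligned)
16..22  flags  (6B, 2-aligned)
22..23  magic  (1B, 1-aligned)
23..24  -- tail padding (1B)
sizeof = 24, alignof = 2

24 bytes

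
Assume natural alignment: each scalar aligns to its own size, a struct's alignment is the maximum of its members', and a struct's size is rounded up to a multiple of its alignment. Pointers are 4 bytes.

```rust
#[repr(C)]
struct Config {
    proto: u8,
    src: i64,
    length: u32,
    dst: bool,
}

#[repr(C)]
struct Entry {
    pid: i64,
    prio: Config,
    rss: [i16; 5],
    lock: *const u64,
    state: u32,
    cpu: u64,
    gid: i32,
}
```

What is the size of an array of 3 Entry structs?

216

Config: 0..1  proto  (1B, 1-aligned); 1..8  -- padding (7B); 8..16  src  (8B, 8-aligned); 16..20  length  (4B, 4-aligned); 20..21  dst  (1B, 1-aligned); 21..24  -- tail padding (3B); sizeof = 24, alignof = 8
0..8  pid  (8B, 8-aligned)
8..32  prio  (24B, 8-aligned)
32..42  rss  (10B, 2-aligned)
42..44  -- padding (2B)
44..48  lock  (4B, 4-aligned)
48..52  state  (4B, 4-aligned)
52..56  -- padding (4B)
56..64  cpu  (8B, 8-aligned)
64..68  gid  (4B, 4-aligned)
68..72  -- tail padding (4B)
sizeof = 72, alignof = 8
array of 3: 3 × 72 = 216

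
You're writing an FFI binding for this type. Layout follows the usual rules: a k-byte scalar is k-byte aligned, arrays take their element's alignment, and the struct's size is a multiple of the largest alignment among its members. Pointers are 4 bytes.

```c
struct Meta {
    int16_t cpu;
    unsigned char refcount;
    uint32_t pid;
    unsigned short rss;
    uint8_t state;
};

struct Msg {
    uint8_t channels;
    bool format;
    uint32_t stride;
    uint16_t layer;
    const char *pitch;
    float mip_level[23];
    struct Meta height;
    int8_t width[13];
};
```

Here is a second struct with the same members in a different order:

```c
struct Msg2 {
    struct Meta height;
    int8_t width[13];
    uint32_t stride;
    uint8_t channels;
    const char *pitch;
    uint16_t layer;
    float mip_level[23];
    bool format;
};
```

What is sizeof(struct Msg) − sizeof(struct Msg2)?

Meta: @0: cpu [2B, align 2] → 2; @2: refcount [1B, align 1] → 3; +1 pad (align 4); @4: pid [4B, align 4] → 8; @8: rss [2B, align 2] → 10; @10: state [1B, align 1] → 11; +1 tail pad (align 4); size 12, align 4
@0: channels [1B, align 1] → 1
@1: format [1B, align 1] → 2
+2 pad (align 4)
@4: stride [4B, align 4] → 8
@8: layer [2B, align 2] → 10
+2 pad (align 4)
@12: pitch [4B, align 4] → 16
@16: mip_level [92B, align 4] → 108
@108: height [12B, align 4] → 120
@120: width [13B, align 1] → 133
+3 tail pad (align 4)
size 136, align 4
— Msg2 —
@0: height [12B, align 4] → 12
@12: width [13B, align 1] → 25
+3 pad (align 4)
@28: stride [4B, align 4] → 32
@32: channels [1B, align 1] → 33
+3 pad (align 4)
@36: pitch [4B, align 4] → 40
@40: layer [2B, align 2] → 42
+2 pad (align 4)
@44: mip_level [92B, align 4] → 136
@136: format [1B, align 1] → 137
+3 tail pad (align 4)
size 140, align 4
136 − 140 = -4

-4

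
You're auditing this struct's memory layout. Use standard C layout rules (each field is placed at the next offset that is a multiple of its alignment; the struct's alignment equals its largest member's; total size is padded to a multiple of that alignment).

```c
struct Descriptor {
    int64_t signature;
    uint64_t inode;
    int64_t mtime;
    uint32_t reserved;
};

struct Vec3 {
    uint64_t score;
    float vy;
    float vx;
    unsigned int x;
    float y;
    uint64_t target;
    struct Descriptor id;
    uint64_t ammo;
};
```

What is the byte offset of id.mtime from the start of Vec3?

Descriptor: signature at 0 (size 8, align 8) → ends 8; inode at 8 (size 8, align 8) → ends 16; mtime at 16 (size 8, align 8) → ends 24; reserved at 24 (size 4, align 4) → ends 28; tail pad 4 to reach multiple of 8; total 32 bytes, alignment 8
score at 0 (size 8, align 8) → ends 8
vy at 8 (size 4, align 4) → ends 12
vx at 12 (size 4, align 4) → ends 16
x at 16 (size 4, align 4) → ends 20
y at 20 (size 4, align 4) → ends 24
target at 24 (size 8, align 8) → ends 32
id at 32 (size 32, align 8) → ends 64
within Descriptor: mtime at 16
32 + 16 = 48

48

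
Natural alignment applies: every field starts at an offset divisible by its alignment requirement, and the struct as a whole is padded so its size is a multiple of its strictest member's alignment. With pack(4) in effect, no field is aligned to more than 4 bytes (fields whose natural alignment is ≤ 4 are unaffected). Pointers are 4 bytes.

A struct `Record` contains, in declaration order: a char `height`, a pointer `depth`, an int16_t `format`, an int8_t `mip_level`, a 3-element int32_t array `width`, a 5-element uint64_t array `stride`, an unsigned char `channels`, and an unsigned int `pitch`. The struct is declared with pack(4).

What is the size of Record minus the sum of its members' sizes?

7

@0: height [1B, align 1] → 1
+3 pad (align 4)
@4: depth [4B, align 4] → 8
@8: format [2B, align 2] → 10
@10: mip_level [1B, align 1] → 11
+1 pad (align 4)
@12: width [12B, align 4] → 24
@24: stride [40B, align 4] → 64
@64: channels [1B, align 1] → 65
+3 pad (align 4)
@68: pitch [4B, align 4] → 72
size 72, align 4
data bytes 65, size 72 → padding 7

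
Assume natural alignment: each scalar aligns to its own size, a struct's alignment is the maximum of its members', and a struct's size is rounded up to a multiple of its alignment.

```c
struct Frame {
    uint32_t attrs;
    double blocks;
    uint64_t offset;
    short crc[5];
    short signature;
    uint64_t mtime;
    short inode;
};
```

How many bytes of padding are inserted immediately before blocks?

attrs at 0 (size 4, align 4) → ends 4
pad 4 to align 8 for blocks
blocks at 8 (size 8, align 8) → ends 16

4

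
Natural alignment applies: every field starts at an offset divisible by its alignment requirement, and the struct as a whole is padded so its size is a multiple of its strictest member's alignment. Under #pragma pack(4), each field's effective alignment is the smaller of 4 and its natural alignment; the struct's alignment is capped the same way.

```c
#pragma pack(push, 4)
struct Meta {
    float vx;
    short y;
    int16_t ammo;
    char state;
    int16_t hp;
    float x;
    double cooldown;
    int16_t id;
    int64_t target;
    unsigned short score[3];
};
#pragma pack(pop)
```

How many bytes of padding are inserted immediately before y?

0..4  vx  (4B, 4-aligned)
4..6  y  (2B, 2-aligned)

0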